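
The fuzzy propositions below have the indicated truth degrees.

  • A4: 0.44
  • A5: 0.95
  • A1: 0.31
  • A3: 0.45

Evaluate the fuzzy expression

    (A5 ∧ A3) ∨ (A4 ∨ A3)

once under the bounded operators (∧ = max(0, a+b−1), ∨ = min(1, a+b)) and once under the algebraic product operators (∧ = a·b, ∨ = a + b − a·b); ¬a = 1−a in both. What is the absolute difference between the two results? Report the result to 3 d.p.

Under bounded:
  A5 ∧ A3 = max(0, a+b−1) on (0.95, 0.45) = 0.40
  A4 ∨ A3 = min(1, a+b) on (0.44, 0.45) = 0.89
  (A5 ∧ A3) ∨ (A4 ∨ A3) = min(1, a+b) on (0.40, 0.89) = 1.00
  → value = 1.0000
Under algebraic product:
  A5 ∧ A3 = a·b on (0.9500, 0.4500) = 0.4275
  A4 ∨ A3 = a + b − a·b on (0.4400, 0.4500) = 0.6920
  (A5 ∧ A3) ∨ (A4 ∨ A3) = a + b − a·b on (0.4275, 0.6920) = 0.8237
  → value = 0.8237
|1.0000 − 0.8237| = 0.176

0.176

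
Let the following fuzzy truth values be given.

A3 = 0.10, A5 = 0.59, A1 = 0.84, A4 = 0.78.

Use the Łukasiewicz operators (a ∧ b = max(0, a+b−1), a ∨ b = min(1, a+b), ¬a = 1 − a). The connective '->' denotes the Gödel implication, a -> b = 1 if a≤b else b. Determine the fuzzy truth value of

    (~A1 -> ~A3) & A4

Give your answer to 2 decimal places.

~A1 = 1 − 0.84 = 0.16
~A3 = 1 − 0.10 = 0.90
~A1 -> ~A3  [Gödel: 1 if a≤b else b] with a=0.16, b=0.90 → 1.00
(~A1 -> ~A3) & A4 = max(0, a+b−1) on (1.00, 0.78) = 0.78

0.78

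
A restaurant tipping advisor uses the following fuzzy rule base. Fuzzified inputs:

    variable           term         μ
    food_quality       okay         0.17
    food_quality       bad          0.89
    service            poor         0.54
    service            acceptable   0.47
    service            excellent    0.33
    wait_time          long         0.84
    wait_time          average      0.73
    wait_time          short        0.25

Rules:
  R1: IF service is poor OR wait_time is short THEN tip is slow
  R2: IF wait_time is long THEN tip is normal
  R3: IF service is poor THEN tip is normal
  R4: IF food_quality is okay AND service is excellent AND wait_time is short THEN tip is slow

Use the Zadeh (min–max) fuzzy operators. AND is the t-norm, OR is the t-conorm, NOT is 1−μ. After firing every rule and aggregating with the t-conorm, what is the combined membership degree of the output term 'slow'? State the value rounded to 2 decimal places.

0.54

R1: poor=0.54, short=0.25; OR[max(a, b)] → w = 0.54
R2: long=0.84 → w = 0.84
R3: poor=0.54 → w = 0.54
R4: okay=0.17, excellent=0.33, short=0.25; AND[min(a, b)] → w = 0.17
Rules with consequent 'slow': {R1, R4} → strengths 0.54, 0.17
Aggregate via t-conorm [max(a, b)]: 0.54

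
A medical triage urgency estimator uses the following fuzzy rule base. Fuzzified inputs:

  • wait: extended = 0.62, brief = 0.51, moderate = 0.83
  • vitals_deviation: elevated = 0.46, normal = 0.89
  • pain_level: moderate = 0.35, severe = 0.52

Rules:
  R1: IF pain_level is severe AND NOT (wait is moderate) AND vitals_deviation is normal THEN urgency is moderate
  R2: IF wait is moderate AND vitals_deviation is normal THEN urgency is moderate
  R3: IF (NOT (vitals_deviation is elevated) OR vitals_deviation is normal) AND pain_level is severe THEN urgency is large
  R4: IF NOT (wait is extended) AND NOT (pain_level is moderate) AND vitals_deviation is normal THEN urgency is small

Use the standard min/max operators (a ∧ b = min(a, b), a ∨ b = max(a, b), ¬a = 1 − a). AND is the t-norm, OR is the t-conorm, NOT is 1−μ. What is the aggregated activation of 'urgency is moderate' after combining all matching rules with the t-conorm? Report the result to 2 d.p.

R1: severe=0.52, ¬moderate=1−0.83=0.17, normal=0.89; AND[min(a, b)] → w = 0.17
R2: moderate=0.83, normal=0.89; AND[min(a, b)] → w = 0.83
R3: (¬elevated=1−0.46=0.54 OR normal=0.89) = 0.89; AND[min(a, b)] with severe=0.52 → w = 0.52
R4: ¬extended=1−0.62=0.38, ¬moderate=1−0.35=0.65, normal=0.89; AND[min(a, b)] → w = 0.38
Rules with consequent 'moderate': {R1, R2} → strengths 0.17, 0.83
Aggregate via t-conorm [max(a, b)]: 0.83

0.83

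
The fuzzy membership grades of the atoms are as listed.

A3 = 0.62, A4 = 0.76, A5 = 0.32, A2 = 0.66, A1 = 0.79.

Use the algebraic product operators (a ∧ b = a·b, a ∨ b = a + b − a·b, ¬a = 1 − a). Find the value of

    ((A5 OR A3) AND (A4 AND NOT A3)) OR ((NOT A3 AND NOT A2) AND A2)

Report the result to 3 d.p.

A5 OR A3 = a + b − a·b on (0.3200, 0.6200) = 0.7416
NOT A3 = 1 − 0.6200 = 0.3800
A4 AND NOT A3 = a·b on (0.7600, 0.3800) = 0.2888
(A5 OR A3) AND (A4 AND NOT A3) = a·b on (0.7416, 0.2888) = 0.2142
NOT A3 = 1 − 0.6200 = 0.3800
NOT A2 = 1 − 0.6600 = 0.3400
NOT A3 AND NOT A2 = a·b on (0.3800, 0.3400) = 0.1292
(NOT A3 AND NOT A2) AND A2 = a·b on (0.1292, 0.6600) = 0.0853
((A5 OR A3) AND (A4 AND NOT A3)) OR ((NOT A3 AND NOT A2) AND A2) = a + b − a·b on (0.2142, 0.0853) = 0.2812

0.281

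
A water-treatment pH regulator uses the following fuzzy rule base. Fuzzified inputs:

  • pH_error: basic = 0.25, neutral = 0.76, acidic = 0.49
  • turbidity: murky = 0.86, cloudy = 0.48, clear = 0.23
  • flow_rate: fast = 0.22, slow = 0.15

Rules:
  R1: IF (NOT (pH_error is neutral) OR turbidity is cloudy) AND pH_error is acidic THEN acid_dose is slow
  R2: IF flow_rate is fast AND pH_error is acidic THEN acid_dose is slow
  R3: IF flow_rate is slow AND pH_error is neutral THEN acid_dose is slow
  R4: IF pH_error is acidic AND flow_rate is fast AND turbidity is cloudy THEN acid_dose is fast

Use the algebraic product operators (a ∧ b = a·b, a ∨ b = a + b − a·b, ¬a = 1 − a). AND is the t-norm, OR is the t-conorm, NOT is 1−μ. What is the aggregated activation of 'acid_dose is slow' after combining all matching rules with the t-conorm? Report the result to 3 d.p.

0.444

R1: (¬neutral=1−0.76=0.24 OR cloudy=0.48) = 0.6048; AND[a·b] with acidic=0.49 → w = 0.2964
R2: fast=0.22, acidic=0.49; AND[a·b] → w = 0.1078
R3: slow=0.15, neutral=0.76; AND[a·b] → w = 0.1140
R4: acidic=0.49, fast=0.22, cloudy=0.48; AND[a·b] → w = 0.0517
Rules with consequent 'slow': {R1, R2, R3} → strengths 0.2964, 0.1078, 0.1140
Aggregate via t-conorm [a + b − a·b]: 0.4438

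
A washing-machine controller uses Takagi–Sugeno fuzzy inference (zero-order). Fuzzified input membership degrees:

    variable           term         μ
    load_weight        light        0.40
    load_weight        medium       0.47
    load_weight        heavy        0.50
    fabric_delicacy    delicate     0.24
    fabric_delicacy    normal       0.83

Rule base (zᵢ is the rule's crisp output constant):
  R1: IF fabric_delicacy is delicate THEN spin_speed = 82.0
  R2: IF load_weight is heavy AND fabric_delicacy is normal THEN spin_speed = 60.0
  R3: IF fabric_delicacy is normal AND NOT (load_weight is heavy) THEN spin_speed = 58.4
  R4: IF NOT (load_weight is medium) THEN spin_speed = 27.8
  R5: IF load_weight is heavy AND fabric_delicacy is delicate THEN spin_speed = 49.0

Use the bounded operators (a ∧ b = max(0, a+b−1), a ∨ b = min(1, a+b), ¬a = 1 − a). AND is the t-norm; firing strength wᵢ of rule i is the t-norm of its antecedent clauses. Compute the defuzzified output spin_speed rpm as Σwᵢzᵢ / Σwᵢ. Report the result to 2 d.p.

R1 (z=82.0): delicate=0.24 → w = 0.24
R2 (z=60.0): heavy=0.50, normal=0.83; AND[max(0, a+b−1)] → w = 0.33
R3 (z=58.4): normal=0.83, ¬heavy=1−0.50=0.50; AND[max(0, a+b−1)] → w = 0.33
R4 (z=27.8): ¬medium=1−0.47=0.53 → w = 0.53
R5 (z=49.0): heavy=0.50, delicate=0.24; AND[max(0, a+b−1)] → w = 0.00
Weighted average = (0.24·82.0 + 0.33·60.0 + 0.33·58.4 + 0.53·27.8 + 0.00·49.0) / (0.24 + 0.33 + 0.33 + 0.53 + 0.00)
  = 73.4860 / 1.4300 = 51.39

51.39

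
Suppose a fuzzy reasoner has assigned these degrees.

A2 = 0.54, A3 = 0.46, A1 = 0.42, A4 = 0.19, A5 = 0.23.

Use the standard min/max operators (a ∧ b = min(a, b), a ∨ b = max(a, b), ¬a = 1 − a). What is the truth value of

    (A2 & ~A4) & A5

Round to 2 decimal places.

~A4 = 1 − 0.19 = 0.81
A2 & ~A4 = min(a, b) on (0.54, 0.81) = 0.54
(A2 & ~A4) & A5 = min(a, b) on (0.54, 0.23) = 0.23

0.23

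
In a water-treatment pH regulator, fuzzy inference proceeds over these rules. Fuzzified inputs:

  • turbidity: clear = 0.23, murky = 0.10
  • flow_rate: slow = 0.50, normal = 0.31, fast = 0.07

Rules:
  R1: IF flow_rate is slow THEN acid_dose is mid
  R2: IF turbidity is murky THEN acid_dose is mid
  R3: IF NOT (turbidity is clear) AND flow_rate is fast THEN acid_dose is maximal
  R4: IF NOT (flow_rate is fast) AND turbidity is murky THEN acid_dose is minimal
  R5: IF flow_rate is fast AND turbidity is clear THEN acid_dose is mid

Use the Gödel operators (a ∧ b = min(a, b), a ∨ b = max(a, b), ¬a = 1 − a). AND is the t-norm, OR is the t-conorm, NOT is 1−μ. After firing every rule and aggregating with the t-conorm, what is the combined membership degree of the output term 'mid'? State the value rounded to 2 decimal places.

0.50

R1: slow=0.50 → w = 0.50
R2: murky=0.10 → w = 0.10
R3: ¬clear=1−0.23=0.77, fast=0.07; AND[min(a, b)] → w = 0.07
R4: ¬fast=1−0.07=0.93, murky=0.10; AND[min(a, b)] → w = 0.10
R5: fast=0.07, clear=0.23; AND[min(a, b)] → w = 0.07
Rules with consequent 'mid': {R1, R2, R5} → strengths 0.50, 0.10, 0.07
Aggregate via t-conorm [max(a, b)]: 0.50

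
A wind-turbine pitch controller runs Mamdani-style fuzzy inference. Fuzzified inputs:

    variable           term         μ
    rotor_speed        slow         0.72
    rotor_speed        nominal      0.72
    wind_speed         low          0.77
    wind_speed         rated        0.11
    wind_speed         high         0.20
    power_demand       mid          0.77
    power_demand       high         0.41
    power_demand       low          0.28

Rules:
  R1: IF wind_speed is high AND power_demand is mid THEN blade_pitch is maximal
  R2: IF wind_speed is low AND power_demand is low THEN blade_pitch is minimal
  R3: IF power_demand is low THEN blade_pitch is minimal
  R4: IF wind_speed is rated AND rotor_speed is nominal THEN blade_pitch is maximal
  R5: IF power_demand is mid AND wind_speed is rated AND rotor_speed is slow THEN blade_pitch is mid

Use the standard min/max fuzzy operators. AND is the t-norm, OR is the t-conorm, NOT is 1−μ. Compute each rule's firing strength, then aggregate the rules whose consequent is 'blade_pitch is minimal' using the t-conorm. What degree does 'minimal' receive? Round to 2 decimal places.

0.28

R1: high=0.20, mid=0.77; AND[min(a, b)] → w = 0.20
R2: low=0.77, low=0.28; AND[min(a, b)] → w = 0.28
R3: low=0.28 → w = 0.28
R4: rated=0.11, nominal=0.72; AND[min(a, b)] → w = 0.11
R5: mid=0.77, rated=0.11, slow=0.72; AND[min(a, b)] → w = 0.11
Rules with consequent 'minimal': {R2, R3} → strengths 0.28, 0.28
Aggregate via t-conorm [max(a, b)]: 0.28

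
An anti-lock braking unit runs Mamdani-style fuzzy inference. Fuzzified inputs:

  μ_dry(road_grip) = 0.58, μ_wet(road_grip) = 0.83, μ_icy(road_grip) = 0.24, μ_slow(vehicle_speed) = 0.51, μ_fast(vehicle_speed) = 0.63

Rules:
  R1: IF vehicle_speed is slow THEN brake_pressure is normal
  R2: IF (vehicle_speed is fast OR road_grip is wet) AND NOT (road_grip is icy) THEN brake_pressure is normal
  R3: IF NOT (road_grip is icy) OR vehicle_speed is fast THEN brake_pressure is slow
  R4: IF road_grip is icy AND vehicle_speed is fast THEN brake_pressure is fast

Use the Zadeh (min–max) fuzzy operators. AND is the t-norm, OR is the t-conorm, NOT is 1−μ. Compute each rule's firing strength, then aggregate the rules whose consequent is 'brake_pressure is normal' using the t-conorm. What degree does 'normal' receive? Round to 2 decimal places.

R1: slow=0.51 → w = 0.51
R2: (fast=0.63 OR wet=0.83) = 0.83; AND[min(a, b)] with ¬icy=1−0.24=0.76 → w = 0.76
R3: ¬icy=1−0.24=0.76, fast=0.63; OR[max(a, b)] → w = 0.76
R4: icy=0.24, fast=0.63; AND[min(a, b)] → w = 0.24
Rules with consequent 'normal': {R1, R2} → strengths 0.51, 0.76
Aggregate via t-conorm [max(a, b)]: 0.76

0.76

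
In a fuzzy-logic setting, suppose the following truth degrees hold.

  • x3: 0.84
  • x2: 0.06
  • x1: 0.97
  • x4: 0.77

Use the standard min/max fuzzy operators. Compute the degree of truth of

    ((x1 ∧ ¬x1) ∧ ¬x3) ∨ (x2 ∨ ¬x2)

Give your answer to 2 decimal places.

¬x1 = 1 − 0.97 = 0.03
x1 ∧ ¬x1 = min(a, b) on (0.97, 0.03) = 0.03
¬x3 = 1 − 0.84 = 0.16
(x1 ∧ ¬x1) ∧ ¬x3 = min(a, b) on (0.03, 0.16) = 0.03
¬x2 = 1 − 0.06 = 0.94
x2 ∨ ¬x2 = max(a, b) on (0.06, 0.94) = 0.94
((x1 ∧ ¬x1) ∧ ¬x3) ∨ (x2 ∨ ¬x2) = max(a, b) on (0.03, 0.94) = 0.94

0.94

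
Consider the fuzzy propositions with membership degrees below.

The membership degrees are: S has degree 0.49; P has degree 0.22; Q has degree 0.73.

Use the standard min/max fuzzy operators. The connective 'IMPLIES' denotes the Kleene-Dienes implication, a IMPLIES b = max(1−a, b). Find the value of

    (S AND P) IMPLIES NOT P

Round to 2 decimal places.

S AND P = min(a, b) on (0.49, 0.22) = 0.22
NOT P = 1 − 0.22 = 0.78
(S AND P) IMPLIES NOT P  [Kleene-Dienes: max(1−a, b)] with a=0.22, b=0.78 → 0.78

0.78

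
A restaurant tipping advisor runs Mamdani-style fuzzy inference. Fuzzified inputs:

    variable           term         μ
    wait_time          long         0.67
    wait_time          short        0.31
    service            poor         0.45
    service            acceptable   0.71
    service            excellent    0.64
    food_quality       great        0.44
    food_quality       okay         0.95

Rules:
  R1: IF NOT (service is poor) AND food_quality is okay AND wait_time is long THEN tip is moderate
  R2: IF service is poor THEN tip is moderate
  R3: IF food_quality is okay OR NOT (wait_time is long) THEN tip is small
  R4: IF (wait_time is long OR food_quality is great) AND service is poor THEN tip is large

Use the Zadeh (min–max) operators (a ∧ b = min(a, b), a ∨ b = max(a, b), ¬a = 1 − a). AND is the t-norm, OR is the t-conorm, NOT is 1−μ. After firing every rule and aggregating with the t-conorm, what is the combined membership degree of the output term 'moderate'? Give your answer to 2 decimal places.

0.55

R1: ¬poor=1−0.45=0.55, okay=0.95, long=0.67; AND[min(a, b)] → w = 0.55
R2: poor=0.45 → w = 0.45
R3: okay=0.95, ¬long=1−0.67=0.33; OR[max(a, b)] → w = 0.95
R4: (long=0.67 OR great=0.44) = 0.67; AND[min(a, b)] with poor=0.45 → w = 0.45
Rules with consequent 'moderate': {R1, R2} → strengths 0.55, 0.45
Aggregate via t-conorm [max(a, b)]: 0.55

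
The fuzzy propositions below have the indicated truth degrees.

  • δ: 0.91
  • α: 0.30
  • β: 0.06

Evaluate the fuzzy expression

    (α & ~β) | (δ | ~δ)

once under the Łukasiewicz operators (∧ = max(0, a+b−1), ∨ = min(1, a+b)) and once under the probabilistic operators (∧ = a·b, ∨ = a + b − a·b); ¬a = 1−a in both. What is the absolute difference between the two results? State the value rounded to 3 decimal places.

0.059

Under Łukasiewicz:
  ~β = 1 − 0.06 = 0.94
  α & ~β = max(0, a+b−1) on (0.30, 0.94) = 0.24
  ~δ = 1 − 0.91 = 0.09
  δ | ~δ = min(1, a+b) on (0.91, 0.09) = 1.00
  (α & ~β) | (δ | ~δ) = min(1, a+b) on (0.24, 1.00) = 1.00
  → value = 1.0000
Under probabilistic:
  ~β = 1 − 0.0600 = 0.9400
  α & ~β = a·b on (0.3000, 0.9400) = 0.2820
  ~δ = 1 − 0.9100 = 0.0900
  δ | ~δ = a + b − a·b on (0.9100, 0.0900) = 0.9181
  (α & ~β) | (δ | ~δ) = a + b − a·b on (0.2820, 0.9181) = 0.9412
  → value = 0.9412
|1.0000 − 0.9412| = 0.059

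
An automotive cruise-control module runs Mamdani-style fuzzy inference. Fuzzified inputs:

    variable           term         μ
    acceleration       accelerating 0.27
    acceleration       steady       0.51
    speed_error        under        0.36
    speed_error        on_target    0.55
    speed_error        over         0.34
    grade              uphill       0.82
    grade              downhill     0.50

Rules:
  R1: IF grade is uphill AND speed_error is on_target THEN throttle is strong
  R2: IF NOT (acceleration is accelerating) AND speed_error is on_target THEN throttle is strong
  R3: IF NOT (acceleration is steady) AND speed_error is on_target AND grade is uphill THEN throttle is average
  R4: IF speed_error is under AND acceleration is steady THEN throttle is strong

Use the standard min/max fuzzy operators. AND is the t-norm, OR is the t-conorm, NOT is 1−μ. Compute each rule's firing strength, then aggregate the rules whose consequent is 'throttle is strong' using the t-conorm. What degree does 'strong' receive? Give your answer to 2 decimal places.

R1: uphill=0.82, on_target=0.55; AND[min(a, b)] → w = 0.55
R2: ¬accelerating=1−0.27=0.73, on_target=0.55; AND[min(a, b)] → w = 0.55
R3: ¬steady=1−0.51=0.49, on_target=0.55, uphill=0.82; AND[min(a, b)] → w = 0.49
R4: under=0.36, steady=0.51; AND[min(a, b)] → w = 0.36
Rules with consequent 'strong': {R1, R2, R4} → strengths 0.55, 0.55, 0.36
Aggregate via t-conorm [max(a, b)]: 0.55

0.55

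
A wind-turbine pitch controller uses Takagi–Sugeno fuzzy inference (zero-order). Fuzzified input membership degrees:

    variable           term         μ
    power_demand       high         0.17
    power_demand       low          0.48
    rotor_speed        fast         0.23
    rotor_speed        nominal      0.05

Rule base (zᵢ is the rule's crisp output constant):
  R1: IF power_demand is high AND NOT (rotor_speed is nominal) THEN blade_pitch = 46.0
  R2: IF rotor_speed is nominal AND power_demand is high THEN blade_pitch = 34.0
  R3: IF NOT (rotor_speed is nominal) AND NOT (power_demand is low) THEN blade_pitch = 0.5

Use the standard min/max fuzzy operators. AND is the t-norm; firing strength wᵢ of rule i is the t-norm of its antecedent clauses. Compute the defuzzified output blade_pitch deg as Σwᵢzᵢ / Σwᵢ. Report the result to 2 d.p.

13.22

R1 (z=46.0): high=0.17, ¬nominal=1−0.05=0.95; AND[min(a, b)] → w = 0.17
R2 (z=34.0): nominal=0.05, high=0.17; AND[min(a, b)] → w = 0.05
R3 (z=0.5): ¬nominal=1−0.05=0.95, ¬low=1−0.48=0.52; AND[min(a, b)] → w = 0.52
Weighted average = (0.17·46.0 + 0.05·34.0 + 0.52·0.5) / (0.17 + 0.05 + 0.52)
  = 9.7800 / 0.7400 = 13.22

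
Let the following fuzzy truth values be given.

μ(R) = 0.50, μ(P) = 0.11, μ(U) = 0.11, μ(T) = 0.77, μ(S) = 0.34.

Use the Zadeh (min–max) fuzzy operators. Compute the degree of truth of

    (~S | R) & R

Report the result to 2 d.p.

~S = 1 − 0.34 = 0.66
~S | R = max(a, b) on (0.66, 0.50) = 0.66
(~S | R) & R = min(a, b) on (0.66, 0.50) = 0.50

0.50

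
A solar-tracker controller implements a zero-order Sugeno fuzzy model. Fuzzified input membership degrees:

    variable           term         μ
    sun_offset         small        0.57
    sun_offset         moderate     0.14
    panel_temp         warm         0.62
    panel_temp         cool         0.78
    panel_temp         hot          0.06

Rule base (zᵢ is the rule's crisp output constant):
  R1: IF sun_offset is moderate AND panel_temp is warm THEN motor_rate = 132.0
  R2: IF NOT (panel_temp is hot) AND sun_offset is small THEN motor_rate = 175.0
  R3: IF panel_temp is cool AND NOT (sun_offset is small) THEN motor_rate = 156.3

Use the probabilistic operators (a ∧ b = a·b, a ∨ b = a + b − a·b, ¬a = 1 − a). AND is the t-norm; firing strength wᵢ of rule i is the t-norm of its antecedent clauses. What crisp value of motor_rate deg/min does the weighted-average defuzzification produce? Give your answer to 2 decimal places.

R1 (z=132.0): moderate=0.14, warm=0.62; AND[a·b] → w = 0.0868
R2 (z=175.0): ¬hot=1−0.06=0.94, small=0.57; AND[a·b] → w = 0.5358
R3 (z=156.3): cool=0.78, ¬small=1−0.57=0.43; AND[a·b] → w = 0.3354
Weighted average = (0.0868·132.0 + 0.5358·175.0 + 0.3354·156.3) / (0.0868 + 0.5358 + 0.3354)
  = 157.6456 / 0.9580 = 164.56

164.56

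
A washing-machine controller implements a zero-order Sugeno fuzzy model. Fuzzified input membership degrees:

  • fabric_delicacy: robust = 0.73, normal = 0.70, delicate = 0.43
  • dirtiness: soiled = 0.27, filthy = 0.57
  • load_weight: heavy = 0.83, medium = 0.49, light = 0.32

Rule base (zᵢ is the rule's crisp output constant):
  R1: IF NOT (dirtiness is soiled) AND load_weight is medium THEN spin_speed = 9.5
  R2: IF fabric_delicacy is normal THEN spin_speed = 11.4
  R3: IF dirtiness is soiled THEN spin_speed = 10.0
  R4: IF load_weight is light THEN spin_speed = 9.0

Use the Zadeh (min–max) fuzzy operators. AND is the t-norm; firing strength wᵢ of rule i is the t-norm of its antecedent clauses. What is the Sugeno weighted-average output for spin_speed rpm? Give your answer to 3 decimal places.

R1 (z=9.5): ¬soiled=1−0.27=0.73, medium=0.49; AND[min(a, b)] → w = 0.49
R2 (z=11.4): normal=0.70 → w = 0.70
R3 (z=10.0): soiled=0.27 → w = 0.27
R4 (z=9.0): light=0.32 → w = 0.32
Weighted average = (0.49·9.5 + 0.70·11.4 + 0.27·10.0 + 0.32·9.0) / (0.49 + 0.70 + 0.27 + 0.32)
  = 18.2150 / 1.7800 = 10.233

10.233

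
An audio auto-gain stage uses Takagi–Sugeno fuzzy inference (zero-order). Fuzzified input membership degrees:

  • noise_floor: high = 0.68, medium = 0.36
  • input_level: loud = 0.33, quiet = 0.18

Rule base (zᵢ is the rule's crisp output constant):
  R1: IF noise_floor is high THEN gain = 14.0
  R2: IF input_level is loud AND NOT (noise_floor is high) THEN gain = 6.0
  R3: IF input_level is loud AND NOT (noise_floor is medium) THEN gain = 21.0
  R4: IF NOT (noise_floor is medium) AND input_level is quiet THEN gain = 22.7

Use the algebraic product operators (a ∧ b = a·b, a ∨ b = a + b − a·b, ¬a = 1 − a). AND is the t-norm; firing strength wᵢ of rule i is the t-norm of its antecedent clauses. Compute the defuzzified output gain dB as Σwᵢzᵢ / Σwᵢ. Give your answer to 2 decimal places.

R1 (z=14.0): high=0.68 → w = 0.6800
R2 (z=6.0): loud=0.33, ¬high=1−0.68=0.32; AND[a·b] → w = 0.1056
R3 (z=21.0): loud=0.33, ¬medium=1−0.36=0.64; AND[a·b] → w = 0.2112
R4 (z=22.7): ¬medium=1−0.36=0.64, quiet=0.18; AND[a·b] → w = 0.1152
Weighted average = (0.6800·14.0 + 0.1056·6.0 + 0.2112·21.0 + 0.1152·22.7) / (0.6800 + 0.1056 + 0.2112 + 0.1152)
  = 17.2038 / 1.1120 = 15.47

15.47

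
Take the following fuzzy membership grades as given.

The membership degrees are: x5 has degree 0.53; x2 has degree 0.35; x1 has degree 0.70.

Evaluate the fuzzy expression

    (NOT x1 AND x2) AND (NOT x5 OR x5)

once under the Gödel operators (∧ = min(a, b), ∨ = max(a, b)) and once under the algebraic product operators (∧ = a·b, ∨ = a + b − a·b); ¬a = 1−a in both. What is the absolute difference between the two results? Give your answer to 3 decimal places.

Under Gödel:
  NOT x1 = 1 − 0.70 = 0.30
  NOT x1 AND x2 = min(a, b) on (0.30, 0.35) = 0.30
  NOT x5 = 1 − 0.53 = 0.47
  NOT x5 OR x5 = max(a, b) on (0.47, 0.53) = 0.53
  (NOT x1 AND x2) AND (NOT x5 OR x5) = min(a, b) on (0.30, 0.53) = 0.30
  → value = 0.3000
Under algebraic product:
  NOT x1 = 1 − 0.7000 = 0.3000
  NOT x1 AND x2 = a·b on (0.3000, 0.3500) = 0.1050
  NOT x5 = 1 − 0.5300 = 0.4700
  NOT x5 OR x5 = a + b − a·b on (0.4700, 0.5300) = 0.7509
  (NOT x1 AND x2) AND (NOT x5 OR x5) = a·b on (0.1050, 0.7509) = 0.0788
  → value = 0.0788
|0.3000 − 0.0788| = 0.221

0.221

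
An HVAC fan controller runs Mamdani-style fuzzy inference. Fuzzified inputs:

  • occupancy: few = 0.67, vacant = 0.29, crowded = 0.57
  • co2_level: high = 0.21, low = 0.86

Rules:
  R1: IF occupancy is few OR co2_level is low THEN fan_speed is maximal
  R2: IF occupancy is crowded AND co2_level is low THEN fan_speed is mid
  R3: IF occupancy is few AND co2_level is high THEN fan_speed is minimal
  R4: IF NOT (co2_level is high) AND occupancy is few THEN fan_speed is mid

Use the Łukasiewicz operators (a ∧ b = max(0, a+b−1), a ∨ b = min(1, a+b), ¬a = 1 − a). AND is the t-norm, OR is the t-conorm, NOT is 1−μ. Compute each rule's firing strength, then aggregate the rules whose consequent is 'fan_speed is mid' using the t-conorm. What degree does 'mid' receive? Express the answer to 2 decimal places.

R1: few=0.67, low=0.86; OR[min(1, a+b)] → w = 1.00
R2: crowded=0.57, low=0.86; AND[max(0, a+b−1)] → w = 0.43
R3: few=0.67, high=0.21; AND[max(0, a+b−1)] → w = 0.00
R4: ¬high=1−0.21=0.79, few=0.67; AND[max(0, a+b−1)] → w = 0.46
Rules with consequent 'mid': {R2, R4} → strengths 0.43, 0.46
Aggregate via t-conorm [min(1, a+b)]: 0.89

0.89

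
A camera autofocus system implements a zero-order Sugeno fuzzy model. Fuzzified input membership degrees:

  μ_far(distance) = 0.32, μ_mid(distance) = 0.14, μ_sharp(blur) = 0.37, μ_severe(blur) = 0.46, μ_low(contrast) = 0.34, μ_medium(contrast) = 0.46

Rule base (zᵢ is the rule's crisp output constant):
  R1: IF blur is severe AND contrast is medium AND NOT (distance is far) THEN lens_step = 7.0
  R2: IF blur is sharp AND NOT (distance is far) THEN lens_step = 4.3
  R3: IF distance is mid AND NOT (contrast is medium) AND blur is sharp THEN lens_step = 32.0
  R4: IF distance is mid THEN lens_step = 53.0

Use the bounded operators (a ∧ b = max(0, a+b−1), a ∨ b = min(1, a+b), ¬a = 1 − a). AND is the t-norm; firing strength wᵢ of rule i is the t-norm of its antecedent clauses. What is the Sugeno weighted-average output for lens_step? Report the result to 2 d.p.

R1 (z=7.0): severe=0.46, medium=0.46, ¬far=1−0.32=0.68; AND[max(0, a+b−1)] → w = 0.00
R2 (z=4.3): sharp=0.37, ¬far=1−0.32=0.68; AND[max(0, a+b−1)] → w = 0.05
R3 (z=32.0): mid=0.14, ¬medium=1−0.46=0.54, sharp=0.37; AND[max(0, a+b−1)] → w = 0.00
R4 (z=53.0): mid=0.14 → w = 0.14
Weighted average = (0.00·7.0 + 0.05·4.3 + 0.00·32.0 + 0.14·53.0) / (0.00 + 0.05 + 0.00 + 0.14)
  = 7.6350 / 0.1900 = 40.18

40.18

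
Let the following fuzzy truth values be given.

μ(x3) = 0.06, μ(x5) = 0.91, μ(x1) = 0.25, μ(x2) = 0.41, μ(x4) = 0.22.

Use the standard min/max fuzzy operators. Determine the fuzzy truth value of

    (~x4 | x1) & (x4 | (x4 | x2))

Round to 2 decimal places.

~x4 = 1 − 0.22 = 0.78
~x4 | x1 = max(a, b) on (0.78, 0.25) = 0.78
x4 | x2 = max(a, b) on (0.22, 0.41) = 0.41
x4 | (x4 | x2) = max(a, b) on (0.22, 0.41) = 0.41
(~x4 | x1) & (x4 | (x4 | x2)) = min(a, b) on (0.78, 0.41) = 0.41

0.41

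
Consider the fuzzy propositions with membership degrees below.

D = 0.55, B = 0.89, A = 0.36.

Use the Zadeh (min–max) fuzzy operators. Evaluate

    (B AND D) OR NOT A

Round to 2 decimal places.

0.64

B AND D = min(a, b) on (0.89, 0.55) = 0.55
NOT A = 1 − 0.36 = 0.64
(B AND D) OR NOT A = max(a, b) on (0.55, 0.64) = 0.64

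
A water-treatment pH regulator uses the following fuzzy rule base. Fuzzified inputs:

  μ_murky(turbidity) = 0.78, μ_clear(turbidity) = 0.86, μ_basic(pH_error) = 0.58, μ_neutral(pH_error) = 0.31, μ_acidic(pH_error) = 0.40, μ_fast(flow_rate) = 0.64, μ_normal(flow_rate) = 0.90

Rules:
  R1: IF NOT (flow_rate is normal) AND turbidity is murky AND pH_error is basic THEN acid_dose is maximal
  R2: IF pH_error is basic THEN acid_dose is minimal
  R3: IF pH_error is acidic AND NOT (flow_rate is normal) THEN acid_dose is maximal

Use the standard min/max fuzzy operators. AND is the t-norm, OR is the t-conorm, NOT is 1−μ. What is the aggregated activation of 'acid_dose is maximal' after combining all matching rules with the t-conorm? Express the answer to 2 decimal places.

0.10

R1: ¬normal=1−0.90=0.10, murky=0.78, basic=0.58; AND[min(a, b)] → w = 0.10
R2: basic=0.58 → w = 0.58
R3: acidic=0.40, ¬normal=1−0.90=0.10; AND[min(a, b)] → w = 0.10
Rules with consequent 'maximal': {R1, R3} → strengths 0.10, 0.10
Aggregate via t-conorm [max(a, b)]: 0.10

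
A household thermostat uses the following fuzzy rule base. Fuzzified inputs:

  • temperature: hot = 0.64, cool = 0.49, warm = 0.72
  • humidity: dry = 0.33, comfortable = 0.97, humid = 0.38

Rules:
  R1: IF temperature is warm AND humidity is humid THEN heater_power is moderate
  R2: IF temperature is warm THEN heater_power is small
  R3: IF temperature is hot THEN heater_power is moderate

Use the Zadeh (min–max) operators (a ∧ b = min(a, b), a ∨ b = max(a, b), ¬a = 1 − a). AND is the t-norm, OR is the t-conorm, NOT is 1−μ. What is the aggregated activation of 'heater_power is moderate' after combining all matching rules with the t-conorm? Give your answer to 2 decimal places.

0.64

R1: warm=0.72, humid=0.38; AND[min(a, b)] → w = 0.38
R2: warm=0.72 → w = 0.72
R3: hot=0.64 → w = 0.64
Rules with consequent 'moderate': {R1, R3} → strengths 0.38, 0.64
Aggregate via t-conorm [max(a, b)]: 0.64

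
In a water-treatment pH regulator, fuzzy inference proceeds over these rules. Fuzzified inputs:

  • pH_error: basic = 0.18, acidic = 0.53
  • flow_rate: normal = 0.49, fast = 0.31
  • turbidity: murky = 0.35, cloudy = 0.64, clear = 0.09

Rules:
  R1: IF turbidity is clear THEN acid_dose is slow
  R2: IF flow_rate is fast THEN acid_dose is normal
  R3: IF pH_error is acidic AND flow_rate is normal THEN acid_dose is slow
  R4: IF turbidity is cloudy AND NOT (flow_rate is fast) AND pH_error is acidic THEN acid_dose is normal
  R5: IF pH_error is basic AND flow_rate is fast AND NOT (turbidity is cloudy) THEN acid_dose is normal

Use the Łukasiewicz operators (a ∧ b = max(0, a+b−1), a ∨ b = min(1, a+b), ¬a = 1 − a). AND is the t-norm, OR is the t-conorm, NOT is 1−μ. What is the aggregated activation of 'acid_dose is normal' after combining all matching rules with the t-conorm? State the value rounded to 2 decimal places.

R1: clear=0.09 → w = 0.09
R2: fast=0.31 → w = 0.31
R3: acidic=0.53, normal=0.49; AND[max(0, a+b−1)] → w = 0.02
R4: cloudy=0.64, ¬fast=1−0.31=0.69, acidic=0.53; AND[max(0, a+b−1)] → w = 0.00
R5: basic=0.18, fast=0.31, ¬cloudy=1−0.64=0.36; AND[max(0, a+b−1)] → w = 0.00
Rules with consequent 'normal': {R2, R4, R5} → strengths 0.31, 0.00, 0.00
Aggregate via t-conorm [min(1, a+b)]: 0.31

0.31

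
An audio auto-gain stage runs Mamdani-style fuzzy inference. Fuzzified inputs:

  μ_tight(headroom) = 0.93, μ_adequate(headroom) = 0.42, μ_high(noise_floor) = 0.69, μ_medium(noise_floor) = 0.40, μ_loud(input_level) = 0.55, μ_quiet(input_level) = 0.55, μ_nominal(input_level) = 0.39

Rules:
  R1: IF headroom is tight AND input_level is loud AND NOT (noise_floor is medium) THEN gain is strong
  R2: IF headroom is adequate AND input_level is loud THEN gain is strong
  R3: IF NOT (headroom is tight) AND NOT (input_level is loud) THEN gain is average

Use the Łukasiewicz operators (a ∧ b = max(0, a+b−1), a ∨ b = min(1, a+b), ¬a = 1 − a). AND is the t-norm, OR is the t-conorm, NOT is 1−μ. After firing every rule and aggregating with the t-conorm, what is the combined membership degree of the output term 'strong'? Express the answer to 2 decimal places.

0.08

R1: tight=0.93, loud=0.55, ¬medium=1−0.40=0.60; AND[max(0, a+b−1)] → w = 0.08
R2: adequate=0.42, loud=0.55; AND[max(0, a+b−1)] → w = 0.00
R3: ¬tight=1−0.93=0.07, ¬loud=1−0.55=0.45; AND[max(0, a+b−1)] → w = 0.00
Rules with consequent 'strong': {R1, R2} → strengths 0.08, 0.00
Aggregate via t-conorm [min(1, a+b)]: 0.08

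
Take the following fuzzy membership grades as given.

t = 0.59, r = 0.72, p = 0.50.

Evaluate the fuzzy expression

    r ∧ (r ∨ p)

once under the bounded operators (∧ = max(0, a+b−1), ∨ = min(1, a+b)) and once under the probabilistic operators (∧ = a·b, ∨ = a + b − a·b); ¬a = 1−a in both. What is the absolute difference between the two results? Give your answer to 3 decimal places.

0.101

Under bounded:
  r ∨ p = min(1, a+b) on (0.72, 0.50) = 1.00
  r ∧ (r ∨ p) = max(0, a+b−1) on (0.72, 1.00) = 0.72
  → value = 0.7200
Under probabilistic:
  r ∨ p = a + b − a·b on (0.7200, 0.5000) = 0.8600
  r ∧ (r ∨ p) = a·b on (0.7200, 0.8600) = 0.6192
  → value = 0.6192
|0.7200 − 0.6192| = 0.101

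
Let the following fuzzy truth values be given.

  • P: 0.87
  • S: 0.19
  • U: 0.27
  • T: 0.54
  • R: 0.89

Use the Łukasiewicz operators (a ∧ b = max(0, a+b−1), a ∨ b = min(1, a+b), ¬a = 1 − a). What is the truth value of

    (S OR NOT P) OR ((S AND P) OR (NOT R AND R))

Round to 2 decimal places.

0.38

NOT P = 1 − 0.87 = 0.13
S OR NOT P = min(1, a+b) on (0.19, 0.13) = 0.32
S AND P = max(0, a+b−1) on (0.19, 0.87) = 0.06
NOT R = 1 − 0.89 = 0.11
NOT R AND R = max(0, a+b−1) on (0.11, 0.89) = 0.00
(S AND P) OR (NOT R AND R) = min(1, a+b) on (0.06, 0.00) = 0.06
(S OR NOT P) OR ((S AND P) OR (NOT R AND R)) = min(1, a+b) on (0.32, 0.06) = 0.38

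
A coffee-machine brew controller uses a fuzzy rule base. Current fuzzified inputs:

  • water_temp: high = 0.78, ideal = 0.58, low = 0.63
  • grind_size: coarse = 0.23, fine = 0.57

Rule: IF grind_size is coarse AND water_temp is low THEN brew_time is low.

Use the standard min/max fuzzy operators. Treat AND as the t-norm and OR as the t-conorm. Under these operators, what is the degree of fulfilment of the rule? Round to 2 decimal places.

firing strength: coarse=0.23, low=0.63; AND[min(a, b)] → w = 0.23

0.23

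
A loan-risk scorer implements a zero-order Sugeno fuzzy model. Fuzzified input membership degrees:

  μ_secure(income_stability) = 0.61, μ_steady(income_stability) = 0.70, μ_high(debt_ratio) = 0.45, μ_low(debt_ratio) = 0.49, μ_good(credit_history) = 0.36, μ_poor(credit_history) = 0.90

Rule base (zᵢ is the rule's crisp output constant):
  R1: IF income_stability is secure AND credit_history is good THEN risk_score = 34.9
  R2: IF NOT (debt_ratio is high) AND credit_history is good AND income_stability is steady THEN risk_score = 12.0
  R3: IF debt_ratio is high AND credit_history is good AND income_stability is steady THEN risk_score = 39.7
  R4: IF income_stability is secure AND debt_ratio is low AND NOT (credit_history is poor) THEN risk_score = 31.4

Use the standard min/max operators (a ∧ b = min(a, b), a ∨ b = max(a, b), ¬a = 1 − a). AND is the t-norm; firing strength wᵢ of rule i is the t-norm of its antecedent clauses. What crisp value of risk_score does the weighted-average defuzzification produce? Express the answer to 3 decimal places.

R1 (z=34.9): secure=0.61, good=0.36; AND[min(a, b)] → w = 0.36
R2 (z=12.0): ¬high=1−0.45=0.55, good=0.36, steady=0.70; AND[min(a, b)] → w = 0.36
R3 (z=39.7): high=0.45, good=0.36, steady=0.70; AND[min(a, b)] → w = 0.36
R4 (z=31.4): secure=0.61, low=0.49, ¬poor=1−0.90=0.10; AND[min(a, b)] → w = 0.10
Weighted average = (0.36·34.9 + 0.36·12.0 + 0.36·39.7 + 0.10·31.4) / (0.36 + 0.36 + 0.36 + 0.10)
  = 34.3160 / 1.1800 = 29.081

29.081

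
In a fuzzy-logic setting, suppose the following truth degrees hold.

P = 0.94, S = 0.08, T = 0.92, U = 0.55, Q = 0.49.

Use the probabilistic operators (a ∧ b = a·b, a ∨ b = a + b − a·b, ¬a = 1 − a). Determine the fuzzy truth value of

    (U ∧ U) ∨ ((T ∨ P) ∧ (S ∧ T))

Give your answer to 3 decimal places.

U ∧ U = a·b on (0.5500, 0.5500) = 0.3025
T ∨ P = a + b − a·b on (0.9200, 0.9400) = 0.9952
S ∧ T = a·b on (0.0800, 0.9200) = 0.0736
(T ∨ P) ∧ (S ∧ T) = a·b on (0.9952, 0.0736) = 0.0732
(U ∧ U) ∨ ((T ∨ P) ∧ (S ∧ T)) = a + b − a·b on (0.3025, 0.0732) = 0.3536

0.354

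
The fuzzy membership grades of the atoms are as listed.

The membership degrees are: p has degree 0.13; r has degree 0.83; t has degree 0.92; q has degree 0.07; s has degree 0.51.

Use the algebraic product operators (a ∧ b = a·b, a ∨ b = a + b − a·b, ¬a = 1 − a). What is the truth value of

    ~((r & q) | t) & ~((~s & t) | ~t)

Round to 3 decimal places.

0.038

r & q = a·b on (0.8300, 0.0700) = 0.0581
(r & q) | t = a + b − a·b on (0.0581, 0.9200) = 0.9246
~((r & q) | t) = 1 − 0.9246 = 0.0754
~s = 1 − 0.5100 = 0.4900
~s & t = a·b on (0.4900, 0.9200) = 0.4508
~t = 1 − 0.9200 = 0.0800
(~s & t) | ~t = a + b − a·b on (0.4508, 0.0800) = 0.4947
~((~s & t) | ~t) = 1 − 0.4947 = 0.5053
~((r & q) | t) & ~((~s & t) | ~t) = a·b on (0.0754, 0.5053) = 0.0381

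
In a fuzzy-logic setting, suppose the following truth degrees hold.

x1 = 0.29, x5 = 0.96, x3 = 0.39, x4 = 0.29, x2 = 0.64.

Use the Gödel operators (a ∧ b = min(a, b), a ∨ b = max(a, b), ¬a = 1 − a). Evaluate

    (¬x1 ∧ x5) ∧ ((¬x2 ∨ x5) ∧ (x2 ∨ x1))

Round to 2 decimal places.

¬x1 = 1 − 0.29 = 0.71
¬x1 ∧ x5 = min(a, b) on (0.71, 0.96) = 0.71
¬x2 = 1 − 0.64 = 0.36
¬x2 ∨ x5 = max(a, b) on (0.36, 0.96) = 0.96
x2 ∨ x1 = max(a, b) on (0.64, 0.29) = 0.64
(¬x2 ∨ x5) ∧ (x2 ∨ x1) = min(a, b) on (0.96, 0.64) = 0.64
(¬x1 ∧ x5) ∧ ((¬x2 ∨ x5) ∧ (x2 ∨ x1)) = min(a, b) on (0.71, 0.64) = 0.64

0.64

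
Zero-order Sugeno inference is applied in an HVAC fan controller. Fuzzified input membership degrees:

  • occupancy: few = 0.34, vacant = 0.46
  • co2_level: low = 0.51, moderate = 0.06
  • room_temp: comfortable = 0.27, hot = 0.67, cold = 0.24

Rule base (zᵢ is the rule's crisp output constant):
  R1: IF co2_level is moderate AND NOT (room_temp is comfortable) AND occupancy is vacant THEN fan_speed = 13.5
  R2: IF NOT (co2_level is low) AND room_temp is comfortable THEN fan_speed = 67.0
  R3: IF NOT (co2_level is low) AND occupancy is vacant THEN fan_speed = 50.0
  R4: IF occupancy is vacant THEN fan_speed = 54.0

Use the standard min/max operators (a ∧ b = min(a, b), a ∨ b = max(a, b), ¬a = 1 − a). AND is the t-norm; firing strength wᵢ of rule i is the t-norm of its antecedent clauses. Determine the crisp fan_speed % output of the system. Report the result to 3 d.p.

R1 (z=13.5): moderate=0.06, ¬comfortable=1−0.27=0.73, vacant=0.46; AND[min(a, b)] → w = 0.06
R2 (z=67.0): ¬low=1−0.51=0.49, comfortable=0.27; AND[min(a, b)] → w = 0.27
R3 (z=50.0): ¬low=1−0.51=0.49, vacant=0.46; AND[min(a, b)] → w = 0.46
R4 (z=54.0): vacant=0.46 → w = 0.46
Weighted average = (0.06·13.5 + 0.27·67.0 + 0.46·50.0 + 0.46·54.0) / (0.06 + 0.27 + 0.46 + 0.46)
  = 66.7400 / 1.2500 = 53.392

53.392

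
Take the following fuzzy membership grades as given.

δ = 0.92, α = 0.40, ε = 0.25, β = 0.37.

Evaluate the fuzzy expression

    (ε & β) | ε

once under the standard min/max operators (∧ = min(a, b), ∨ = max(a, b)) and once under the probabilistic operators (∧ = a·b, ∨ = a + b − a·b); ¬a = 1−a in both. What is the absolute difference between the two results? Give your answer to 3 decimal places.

0.069

Under standard min/max:
  ε & β = min(a, b) on (0.25, 0.37) = 0.25
  (ε & β) | ε = max(a, b) on (0.25, 0.25) = 0.25
  → value = 0.2500
Under probabilistic:
  ε & β = a·b on (0.2500, 0.3700) = 0.0925
  (ε & β) | ε = a + b − a·b on (0.0925, 0.2500) = 0.3194
  → value = 0.3194
|0.2500 − 0.3194| = 0.069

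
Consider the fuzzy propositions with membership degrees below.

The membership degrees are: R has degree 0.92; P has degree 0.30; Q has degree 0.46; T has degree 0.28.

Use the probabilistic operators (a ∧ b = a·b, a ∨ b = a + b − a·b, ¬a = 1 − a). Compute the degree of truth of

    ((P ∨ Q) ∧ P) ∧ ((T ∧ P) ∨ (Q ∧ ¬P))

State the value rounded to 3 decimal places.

P ∨ Q = a + b − a·b on (0.3000, 0.4600) = 0.6220
(P ∨ Q) ∧ P = a·b on (0.6220, 0.3000) = 0.1866
T ∧ P = a·b on (0.2800, 0.3000) = 0.0840
¬P = 1 − 0.3000 = 0.7000
Q ∧ ¬P = a·b on (0.4600, 0.7000) = 0.3220
(T ∧ P) ∨ (Q ∧ ¬P) = a + b − a·b on (0.0840, 0.3220) = 0.3790
((P ∨ Q) ∧ P) ∧ ((T ∧ P) ∨ (Q ∧ ¬P)) = a·b on (0.1866, 0.3790) = 0.0707

0.071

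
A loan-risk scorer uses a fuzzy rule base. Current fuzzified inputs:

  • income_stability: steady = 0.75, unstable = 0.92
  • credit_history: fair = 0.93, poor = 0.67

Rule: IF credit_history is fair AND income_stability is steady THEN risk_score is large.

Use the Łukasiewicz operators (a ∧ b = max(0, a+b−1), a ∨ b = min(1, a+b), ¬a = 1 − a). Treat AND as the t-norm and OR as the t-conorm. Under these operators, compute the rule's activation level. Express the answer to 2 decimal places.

0.68

firing strength: fair=0.93, steady=0.75; AND[max(0, a+b−1)] → w = 0.68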